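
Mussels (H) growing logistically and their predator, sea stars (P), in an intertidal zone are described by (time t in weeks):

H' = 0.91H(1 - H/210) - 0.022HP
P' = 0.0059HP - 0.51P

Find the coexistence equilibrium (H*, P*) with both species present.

From dP/dt = 0 with P > 0: 0.0059H* = 0.51, so H* = 86.4.
Substitute into dH/dt = 0: 0.91(1 - 86.4/210) = 0.022P*.
The bracket is 0.588, giving P* = 0.535/0.022 = 24.3.

H* ≈ 86.4, P* ≈ 24.3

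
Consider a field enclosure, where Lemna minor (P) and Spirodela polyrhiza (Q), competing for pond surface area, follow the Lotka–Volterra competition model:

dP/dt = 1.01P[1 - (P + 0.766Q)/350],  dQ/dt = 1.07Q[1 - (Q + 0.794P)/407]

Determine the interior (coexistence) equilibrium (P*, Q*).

P* ≈ 97.6, Q* ≈ 330

Setting both brackets to zero gives the nullclines P + 0.766Q = 350 and 0.794P + Q = 407.
Substituting Q = 407 - 0.794P into the first: P(1 - 0.766·0.794) = 350 - 0.766·407.
So P* = 38.2/0.392 = 97.6, and then Q* = 407 - 0.794·97.6 = 330.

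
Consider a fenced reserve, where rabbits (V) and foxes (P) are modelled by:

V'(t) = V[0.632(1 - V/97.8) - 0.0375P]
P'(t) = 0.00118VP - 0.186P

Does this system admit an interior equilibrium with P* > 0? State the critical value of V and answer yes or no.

The predator equation gives dP/dt > 0 only when V > 0.186/0.00118 = 158.
Without the predator, V → K = 97.8. Since 97.8 < 158, the predator cannot invade.

Threshold V = 158; K < 158, so no, the predator goes extinct.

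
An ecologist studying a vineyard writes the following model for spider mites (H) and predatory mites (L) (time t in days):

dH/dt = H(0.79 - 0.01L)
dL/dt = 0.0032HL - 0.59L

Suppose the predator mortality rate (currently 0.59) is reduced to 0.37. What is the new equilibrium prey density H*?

H* ≈ 116

At the interior fixed point, setting dL/dt = 0 with L > 0 fixes H* = (predator death rate)/(HL coefficient) — independent of the other coefficients.
With the change, H* = 0.37/0.0032 = 116; it falls from 184.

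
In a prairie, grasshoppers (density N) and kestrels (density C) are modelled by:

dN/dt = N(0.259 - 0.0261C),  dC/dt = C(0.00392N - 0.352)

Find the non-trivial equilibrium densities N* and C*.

N* ≈ 89.8, C* ≈ 9.92

Set dC/dt = 0 with C > 0: 0.00392N - 0.352 = 0, so N* = 0.352/0.00392 = 89.8.
Set dN/dt = 0 with N > 0: 0.259 - 0.0261C = 0, so C* = 0.259/0.0261 = 9.92.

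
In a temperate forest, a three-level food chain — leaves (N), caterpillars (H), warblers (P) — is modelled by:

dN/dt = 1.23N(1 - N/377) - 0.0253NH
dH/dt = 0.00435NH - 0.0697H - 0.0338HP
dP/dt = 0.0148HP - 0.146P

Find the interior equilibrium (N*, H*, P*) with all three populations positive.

N* ≈ 301, H* ≈ 9.86, P* ≈ 36.6

From dP/dt = 0: 0.0148H* = 0.146, so H* = 9.86.
From dN/dt = 0: 1.23(1 - N*/377) = 0.0253·9.86, giving N* = 377·(1 - 0.203) = 301.
From dH/dt = 0: 0.00435·301 - 0.0697 = 0.0338P*, so P* = 1.24/0.0338 = 36.6.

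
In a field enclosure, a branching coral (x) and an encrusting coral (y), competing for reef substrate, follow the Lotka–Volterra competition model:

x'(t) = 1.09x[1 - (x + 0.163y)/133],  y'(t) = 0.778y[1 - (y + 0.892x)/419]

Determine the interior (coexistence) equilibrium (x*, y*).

x* ≈ 75.7, y* ≈ 351

Setting both brackets to zero gives the nullclines x + 0.163y = 133 and 0.892x + y = 419.
Substituting y = 419 - 0.892x into the first: x(1 - 0.163·0.892) = 133 - 0.163·419.
So x* = 64.7/0.855 = 75.7, and then y* = 419 - 0.892·75.7 = 351.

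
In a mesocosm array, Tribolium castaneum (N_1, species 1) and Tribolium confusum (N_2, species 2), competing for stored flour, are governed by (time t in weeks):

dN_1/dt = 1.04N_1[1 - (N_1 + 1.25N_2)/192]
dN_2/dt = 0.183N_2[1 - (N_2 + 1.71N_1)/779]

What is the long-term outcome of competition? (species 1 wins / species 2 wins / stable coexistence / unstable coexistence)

species 2 excludes species 1

Compare the nullcline intercepts: K1/α12 = 192/1.25 = 154 < K2 = 779; K2/α21 = 779/1.71 = 456 > K1 = 192.
Since the inequalities point opposite ways, species 2 can invade but species 1 cannot.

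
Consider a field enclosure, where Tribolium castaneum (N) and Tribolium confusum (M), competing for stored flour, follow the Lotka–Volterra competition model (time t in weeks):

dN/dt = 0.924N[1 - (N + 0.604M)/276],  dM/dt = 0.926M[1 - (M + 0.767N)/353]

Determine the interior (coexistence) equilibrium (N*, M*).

N* ≈ 117, M* ≈ 263

Setting both brackets to zero gives the nullclines N + 0.604M = 276 and 0.767N + M = 353.
Substituting M = 353 - 0.767N into the first: N(1 - 0.604·0.767) = 276 - 0.604·353.
So N* = 62.8/0.537 = 117, and then M* = 353 - 0.767·117 = 263.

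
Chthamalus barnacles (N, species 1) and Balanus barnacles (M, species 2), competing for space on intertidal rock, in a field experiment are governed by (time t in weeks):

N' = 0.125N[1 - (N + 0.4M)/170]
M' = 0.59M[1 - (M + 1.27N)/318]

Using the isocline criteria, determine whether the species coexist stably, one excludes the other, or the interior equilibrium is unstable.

stable coexistence

Compare the nullcline intercepts: K1/α12 = 170/0.4 = 425 > K2 = 318; K2/α21 = 318/1.27 = 250 > K1 = 170.
Since both inequalities hold, each species can invade when rare, so the interior equilibrium is stable.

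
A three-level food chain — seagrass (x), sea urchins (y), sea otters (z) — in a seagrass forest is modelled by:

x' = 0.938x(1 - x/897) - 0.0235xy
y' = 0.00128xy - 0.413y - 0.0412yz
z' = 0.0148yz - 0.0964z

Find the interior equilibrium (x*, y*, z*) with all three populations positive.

x* ≈ 751, y* ≈ 6.51, z* ≈ 13.3

From dz/dt = 0: 0.0148y* = 0.0964, so y* = 6.51.
From dx/dt = 0: 0.938(1 - x*/897) = 0.0235·6.51, giving x* = 897·(1 - 0.163) = 751.
From dy/dt = 0: 0.00128·751 - 0.413 = 0.0412z*, so z* = 0.548/0.0412 = 13.3.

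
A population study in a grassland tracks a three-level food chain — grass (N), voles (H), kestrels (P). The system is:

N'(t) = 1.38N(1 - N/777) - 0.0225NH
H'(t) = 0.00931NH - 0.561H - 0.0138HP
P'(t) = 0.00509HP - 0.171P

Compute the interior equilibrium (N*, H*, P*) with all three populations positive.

N* ≈ 351, H* ≈ 33.6, P* ≈ 196

From dP/dt = 0: 0.00509H* = 0.171, so H* = 33.6.
From dN/dt = 0: 1.38(1 - N*/777) = 0.0225·33.6, giving N* = 777·(1 - 0.548) = 351.
From dH/dt = 0: 0.00931·351 - 0.561 = 0.0138P*, so P* = 2.71/0.0138 = 196.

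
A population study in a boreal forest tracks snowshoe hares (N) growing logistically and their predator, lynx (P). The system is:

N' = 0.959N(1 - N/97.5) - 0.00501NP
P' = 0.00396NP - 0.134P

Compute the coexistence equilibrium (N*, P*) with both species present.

From dP/dt = 0 with P > 0: 0.00396N* = 0.134, so N* = 33.8.
Substitute into dN/dt = 0: 0.959(1 - 33.8/97.5) = 0.00501P*.
The bracket is 0.653, giving P* = 0.626/0.00501 = 125.

N* ≈ 33.8, P* ≈ 125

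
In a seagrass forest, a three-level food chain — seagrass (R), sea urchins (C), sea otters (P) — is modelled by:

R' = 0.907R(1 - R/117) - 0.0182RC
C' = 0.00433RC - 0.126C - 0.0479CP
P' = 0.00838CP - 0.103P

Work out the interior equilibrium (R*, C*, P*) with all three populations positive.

From dP/dt = 0: 0.00838C* = 0.103, so C* = 12.3.
From dR/dt = 0: 0.907(1 - R*/117) = 0.0182·12.3, giving R* = 117·(1 - 0.247) = 88.1.
From dC/dt = 0: 0.00433·88.1 - 0.126 = 0.0479P*, so P* = 0.256/0.0479 = 5.34.

R* ≈ 88.1, C* ≈ 12.3, P* ≈ 5.34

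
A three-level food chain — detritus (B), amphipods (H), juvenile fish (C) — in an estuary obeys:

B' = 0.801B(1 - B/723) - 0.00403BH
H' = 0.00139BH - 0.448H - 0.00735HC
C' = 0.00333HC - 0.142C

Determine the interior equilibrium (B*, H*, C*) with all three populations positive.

B* ≈ 568, H* ≈ 42.6, C* ≈ 46.4

From dC/dt = 0: 0.00333H* = 0.142, so H* = 42.6.
From dB/dt = 0: 0.801(1 - B*/723) = 0.00403·42.6, giving B* = 723·(1 - 0.215) = 568.
From dH/dt = 0: 0.00139·568 - 0.448 = 0.00735C*, so C* = 0.341/0.00735 = 46.4.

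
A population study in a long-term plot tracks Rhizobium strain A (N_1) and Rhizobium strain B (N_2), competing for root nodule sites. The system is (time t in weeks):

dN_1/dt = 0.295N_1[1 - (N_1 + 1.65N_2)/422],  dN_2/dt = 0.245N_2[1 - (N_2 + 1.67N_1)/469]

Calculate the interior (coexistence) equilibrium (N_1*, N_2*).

Setting both brackets to zero gives the nullclines N_1 + 1.65N_2 = 422 and 1.67N_1 + N_2 = 469.
Substituting N_2 = 469 - 1.67N_1 into the first: N_1(1 - 1.65·1.67) = 422 - 1.65·469.
So N_1* = -352/-1.76 = 200, and then N_2* = 469 - 1.67·200 = 134.

N_1* ≈ 200, N_2* ≈ 134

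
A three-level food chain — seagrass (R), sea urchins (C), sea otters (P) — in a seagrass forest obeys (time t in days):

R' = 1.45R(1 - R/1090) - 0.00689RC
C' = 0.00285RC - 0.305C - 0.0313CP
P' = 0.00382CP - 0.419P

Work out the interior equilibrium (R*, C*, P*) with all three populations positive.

R* ≈ 522, C* ≈ 110, P* ≈ 37.8

From dP/dt = 0: 0.00382C* = 0.419, so C* = 110.
From dR/dt = 0: 1.45(1 - R*/1090) = 0.00689·110, giving R* = 1090·(1 - 0.521) = 522.
From dC/dt = 0: 0.00285·522 - 0.305 = 0.0313P*, so P* = 1.18/0.0313 = 37.8.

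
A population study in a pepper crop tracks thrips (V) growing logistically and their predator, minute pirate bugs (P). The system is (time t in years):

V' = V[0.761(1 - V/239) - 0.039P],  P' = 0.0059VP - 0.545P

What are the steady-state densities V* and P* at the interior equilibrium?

From dP/dt = 0 with P > 0: 0.0059V* = 0.545, so V* = 92.4.
Substitute into dV/dt = 0: 0.761(1 - 92.4/239) = 0.039P*.
The bracket is 0.614, giving P* = 0.467/0.039 = 12.

V* ≈ 92.4, P* ≈ 12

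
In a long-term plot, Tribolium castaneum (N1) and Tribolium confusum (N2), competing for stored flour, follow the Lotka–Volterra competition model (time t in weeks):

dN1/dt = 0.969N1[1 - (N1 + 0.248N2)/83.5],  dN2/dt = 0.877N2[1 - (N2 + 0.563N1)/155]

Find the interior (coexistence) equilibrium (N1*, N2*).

N1* ≈ 52.4, N2* ≈ 126

Setting both brackets to zero gives the nullclines N1 + 0.248N2 = 83.5 and 0.563N1 + N2 = 155.
Substituting N2 = 155 - 0.563N1 into the first: N1(1 - 0.248·0.563) = 83.5 - 0.248·155.
So N1* = 45.1/0.86 = 52.4, and then N2* = 155 - 0.563·52.4 = 126.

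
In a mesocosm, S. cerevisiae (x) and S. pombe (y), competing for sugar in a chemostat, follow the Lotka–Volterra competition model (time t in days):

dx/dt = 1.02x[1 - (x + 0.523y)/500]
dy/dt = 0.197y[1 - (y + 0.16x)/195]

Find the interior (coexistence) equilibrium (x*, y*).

Setting both brackets to zero gives the nullclines x + 0.523y = 500 and 0.16x + y = 195.
Substituting y = 195 - 0.16x into the first: x(1 - 0.523·0.16) = 500 - 0.523·195.
So x* = 398/0.916 = 434, and then y* = 195 - 0.16·434 = 126.

x* ≈ 434, y* ≈ 126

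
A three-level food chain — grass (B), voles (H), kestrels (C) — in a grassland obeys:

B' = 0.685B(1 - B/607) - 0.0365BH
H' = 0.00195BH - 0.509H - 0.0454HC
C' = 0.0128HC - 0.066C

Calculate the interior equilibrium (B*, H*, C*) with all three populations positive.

From dC/dt = 0: 0.0128H* = 0.066, so H* = 5.16.
From dB/dt = 0: 0.685(1 - B*/607) = 0.0365·5.16, giving B* = 607·(1 - 0.275) = 440.
From dH/dt = 0: 0.00195·440 - 0.509 = 0.0454C*, so C* = 0.349/0.0454 = 7.7.

B* ≈ 440, H* ≈ 5.16, C* ≈ 7.7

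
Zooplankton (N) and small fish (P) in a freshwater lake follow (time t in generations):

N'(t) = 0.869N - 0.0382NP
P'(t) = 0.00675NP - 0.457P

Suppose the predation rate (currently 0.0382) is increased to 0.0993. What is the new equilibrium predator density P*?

P* ≈ 8.75

At the interior fixed point, setting dN/dt = 0 with N > 0 fixes P* = (prey growth rate)/(NP coefficient) — independent of the other coefficients.
With the change, P* = 0.869/0.0993 = 8.75; it falls from 22.7.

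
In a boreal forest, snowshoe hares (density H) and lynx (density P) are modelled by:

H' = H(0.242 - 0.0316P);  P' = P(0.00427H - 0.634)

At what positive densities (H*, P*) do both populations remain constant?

Set dP/dt = 0 with P > 0: 0.00427H - 0.634 = 0, so H* = 0.634/0.00427 = 148.
Set dH/dt = 0 with H > 0: 0.242 - 0.0316P = 0, so P* = 0.242/0.0316 = 7.66.

H* ≈ 148, P* ≈ 7.66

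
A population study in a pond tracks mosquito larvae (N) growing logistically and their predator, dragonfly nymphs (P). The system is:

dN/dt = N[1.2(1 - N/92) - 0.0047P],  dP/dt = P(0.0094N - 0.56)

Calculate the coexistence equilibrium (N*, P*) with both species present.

N* ≈ 59.6, P* ≈ 90

From dP/dt = 0 with P > 0: 0.0094N* = 0.56, so N* = 59.6.
Substitute into dN/dt = 0: 1.2(1 - 59.6/92) = 0.0047P*.
The bracket is 0.352, giving P* = 0.423/0.0047 = 90.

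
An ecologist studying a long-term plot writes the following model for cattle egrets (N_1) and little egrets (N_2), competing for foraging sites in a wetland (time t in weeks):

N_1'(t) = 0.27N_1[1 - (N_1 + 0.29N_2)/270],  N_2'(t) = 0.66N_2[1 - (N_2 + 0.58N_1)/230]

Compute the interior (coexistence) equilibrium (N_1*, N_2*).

Setting both brackets to zero gives the nullclines N_1 + 0.29N_2 = 270 and 0.58N_1 + N_2 = 230.
Substituting N_2 = 230 - 0.58N_1 into the first: N_1(1 - 0.29·0.58) = 270 - 0.29·230.
So N_1* = 203/0.832 = 244, and then N_2* = 230 - 0.58·244 = 88.2.

N_1* ≈ 244, N_2* ≈ 88.2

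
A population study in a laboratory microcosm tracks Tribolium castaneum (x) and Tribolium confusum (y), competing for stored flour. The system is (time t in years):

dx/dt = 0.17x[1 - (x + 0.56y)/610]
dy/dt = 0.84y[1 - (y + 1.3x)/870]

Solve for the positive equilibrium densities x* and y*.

Setting both brackets to zero gives the nullclines x + 0.56y = 610 and 1.3x + y = 870.
Substituting y = 870 - 1.3x into the first: x(1 - 0.56·1.3) = 610 - 0.56·870.
So x* = 123/0.272 = 451, and then y* = 870 - 1.3·451 = 283.

x* ≈ 451, y* ≈ 283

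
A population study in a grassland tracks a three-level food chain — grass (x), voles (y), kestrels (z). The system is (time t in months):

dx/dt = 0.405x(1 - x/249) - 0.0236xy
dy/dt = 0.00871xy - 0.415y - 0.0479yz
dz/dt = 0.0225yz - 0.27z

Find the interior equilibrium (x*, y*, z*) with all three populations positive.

From dz/dt = 0: 0.0225y* = 0.27, so y* = 12.
From dx/dt = 0: 0.405(1 - x*/249) = 0.0236·12, giving x* = 249·(1 - 0.699) = 74.9.
From dy/dt = 0: 0.00871·74.9 - 0.415 = 0.0479z*, so z* = 0.237/0.0479 = 4.95.

x* ≈ 74.9, y* ≈ 12, z* ≈ 4.95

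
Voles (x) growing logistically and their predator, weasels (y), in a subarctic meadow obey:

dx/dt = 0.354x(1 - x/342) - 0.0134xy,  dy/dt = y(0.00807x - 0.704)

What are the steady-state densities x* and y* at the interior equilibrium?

From dy/dt = 0 with y > 0: 0.00807x* = 0.704, so x* = 87.2.
Substitute into dx/dt = 0: 0.354(1 - 87.2/342) = 0.0134y*.
The bracket is 0.745, giving y* = 0.264/0.0134 = 19.7.

x* ≈ 87.2, y* ≈ 19.7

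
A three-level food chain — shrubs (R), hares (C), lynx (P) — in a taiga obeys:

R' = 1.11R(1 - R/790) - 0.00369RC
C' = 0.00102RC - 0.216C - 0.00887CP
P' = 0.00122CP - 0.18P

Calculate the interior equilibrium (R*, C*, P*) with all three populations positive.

From dP/dt = 0: 0.00122C* = 0.18, so C* = 148.
From dR/dt = 0: 1.11(1 - R*/790) = 0.00369·148, giving R* = 790·(1 - 0.49) = 403.
From dC/dt = 0: 0.00102·403 - 0.216 = 0.00887P*, so P* = 0.195/0.00887 = 21.9.

R* ≈ 403, C* ≈ 148, P* ≈ 21.9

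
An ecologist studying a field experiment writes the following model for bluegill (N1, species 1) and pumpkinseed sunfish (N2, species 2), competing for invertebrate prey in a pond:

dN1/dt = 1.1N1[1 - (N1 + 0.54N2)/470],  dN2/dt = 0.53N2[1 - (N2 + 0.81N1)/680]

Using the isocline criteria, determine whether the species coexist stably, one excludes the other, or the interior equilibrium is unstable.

Compare the nullcline intercepts: K1/α12 = 470/0.54 = 870 > K2 = 680; K2/α21 = 680/0.81 = 840 > K1 = 470.
Since both inequalities hold, each species can invade when rare, so the interior equilibrium is stable.

stable coexistence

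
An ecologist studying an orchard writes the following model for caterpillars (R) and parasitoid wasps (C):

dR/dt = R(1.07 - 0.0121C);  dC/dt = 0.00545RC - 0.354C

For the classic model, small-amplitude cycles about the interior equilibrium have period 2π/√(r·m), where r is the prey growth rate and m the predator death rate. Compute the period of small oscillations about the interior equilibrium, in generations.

T ≈ 10.2 generations

Here r = 1.07 and m = 0.354, so r·m = 0.379.
ω = √0.379 = 0.615 per generation, hence T = 2π/ω ≈ 10.2 generations.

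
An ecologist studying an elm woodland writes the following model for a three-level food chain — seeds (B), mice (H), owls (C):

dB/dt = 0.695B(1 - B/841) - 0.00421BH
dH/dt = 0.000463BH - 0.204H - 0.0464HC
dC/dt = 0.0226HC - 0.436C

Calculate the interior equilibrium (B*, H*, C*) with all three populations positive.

B* ≈ 743, H* ≈ 19.3, C* ≈ 3.01

From dC/dt = 0: 0.0226H* = 0.436, so H* = 19.3.
From dB/dt = 0: 0.695(1 - B*/841) = 0.00421·19.3, giving B* = 841·(1 - 0.117) = 743.
From dH/dt = 0: 0.000463·743 - 0.204 = 0.0464C*, so C* = 0.14/0.0464 = 3.01.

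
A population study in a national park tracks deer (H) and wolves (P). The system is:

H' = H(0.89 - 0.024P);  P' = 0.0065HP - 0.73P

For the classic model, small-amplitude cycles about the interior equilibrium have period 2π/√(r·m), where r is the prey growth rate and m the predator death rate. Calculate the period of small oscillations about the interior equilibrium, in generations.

Here r = 0.89 and m = 0.73, so r·m = 0.65.
ω = √0.65 = 0.806 per generation, hence T = 2π/ω ≈ 7.8 generations.

T ≈ 7.8 generations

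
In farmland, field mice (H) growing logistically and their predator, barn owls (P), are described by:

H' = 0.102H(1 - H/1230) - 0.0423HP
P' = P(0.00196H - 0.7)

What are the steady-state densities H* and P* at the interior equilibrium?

H* ≈ 357, P* ≈ 1.71

From dP/dt = 0 with P > 0: 0.00196H* = 0.7, so H* = 357.
Substitute into dH/dt = 0: 0.102(1 - 357/1230) = 0.0423P*.
The bracket is 0.71, giving P* = 0.0724/0.0423 = 1.71.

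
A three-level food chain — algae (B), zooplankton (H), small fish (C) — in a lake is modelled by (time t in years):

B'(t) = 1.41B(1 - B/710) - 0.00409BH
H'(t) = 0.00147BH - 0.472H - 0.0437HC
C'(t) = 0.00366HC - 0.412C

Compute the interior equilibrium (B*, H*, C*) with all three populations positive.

B* ≈ 478, H* ≈ 113, C* ≈ 5.28

From dC/dt = 0: 0.00366H* = 0.412, so H* = 113.
From dB/dt = 0: 1.41(1 - B*/710) = 0.00409·113, giving B* = 710·(1 - 0.327) = 478.
From dH/dt = 0: 0.00147·478 - 0.472 = 0.0437C*, so C* = 0.231/0.0437 = 5.28.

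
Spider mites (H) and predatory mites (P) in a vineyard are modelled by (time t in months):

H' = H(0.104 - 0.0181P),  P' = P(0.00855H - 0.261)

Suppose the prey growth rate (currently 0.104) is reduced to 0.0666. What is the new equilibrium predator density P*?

P* ≈ 3.68

At the interior fixed point, setting dH/dt = 0 with H > 0 fixes P* = (prey growth rate)/(HP coefficient) — independent of the other coefficients.
With the change, P* = 0.0666/0.0181 = 3.68; it falls from 5.75.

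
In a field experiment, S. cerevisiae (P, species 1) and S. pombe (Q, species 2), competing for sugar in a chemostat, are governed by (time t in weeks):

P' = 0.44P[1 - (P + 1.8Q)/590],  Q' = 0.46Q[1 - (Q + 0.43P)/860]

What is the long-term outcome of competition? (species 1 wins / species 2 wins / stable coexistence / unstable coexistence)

species 2 excludes species 1

Compare the nullcline intercepts: K1/α12 = 590/1.8 = 328 < K2 = 860; K2/α21 = 860/0.43 = 2000 > K1 = 590.
Since the inequalities point opposite ways, species 2 can invade but species 1 cannot.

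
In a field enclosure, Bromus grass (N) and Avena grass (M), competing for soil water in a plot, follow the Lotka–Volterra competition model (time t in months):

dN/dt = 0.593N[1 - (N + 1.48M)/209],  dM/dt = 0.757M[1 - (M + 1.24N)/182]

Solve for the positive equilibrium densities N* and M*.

N* ≈ 72.3, M* ≈ 92.4

Setting both brackets to zero gives the nullclines N + 1.48M = 209 and 1.24N + M = 182.
Substituting M = 182 - 1.24N into the first: N(1 - 1.48·1.24) = 209 - 1.48·182.
So N* = -60.4/-0.835 = 72.3, and then M* = 182 - 1.24·72.3 = 92.4.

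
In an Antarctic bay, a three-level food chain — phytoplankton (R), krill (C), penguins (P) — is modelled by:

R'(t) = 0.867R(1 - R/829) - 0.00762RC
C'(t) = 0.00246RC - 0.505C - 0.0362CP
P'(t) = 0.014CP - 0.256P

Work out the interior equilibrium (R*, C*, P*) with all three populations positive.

R* ≈ 696, C* ≈ 18.3, P* ≈ 33.3

From dP/dt = 0: 0.014C* = 0.256, so C* = 18.3.
From dR/dt = 0: 0.867(1 - R*/829) = 0.00762·18.3, giving R* = 829·(1 - 0.161) = 696.
From dC/dt = 0: 0.00246·696 - 0.505 = 0.0362P*, so P* = 1.21/0.0362 = 33.3.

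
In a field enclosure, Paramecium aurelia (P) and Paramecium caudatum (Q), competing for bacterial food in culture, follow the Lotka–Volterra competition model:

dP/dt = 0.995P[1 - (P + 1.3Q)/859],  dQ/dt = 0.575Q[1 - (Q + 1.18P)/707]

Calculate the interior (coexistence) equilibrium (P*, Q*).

Setting both brackets to zero gives the nullclines P + 1.3Q = 859 and 1.18P + Q = 707.
Substituting Q = 707 - 1.18P into the first: P(1 - 1.3·1.18) = 859 - 1.3·707.
So P* = -60.1/-0.534 = 113, and then Q* = 707 - 1.18·113 = 574.

P* ≈ 113, Q* ≈ 574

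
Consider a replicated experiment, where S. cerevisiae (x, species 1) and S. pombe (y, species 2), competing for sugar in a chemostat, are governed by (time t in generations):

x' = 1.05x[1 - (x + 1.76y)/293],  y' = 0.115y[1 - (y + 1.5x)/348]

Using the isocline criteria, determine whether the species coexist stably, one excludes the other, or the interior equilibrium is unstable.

unstable coexistence (outcome depends on initial conditions)

Compare the nullcline intercepts: K1/α12 = 293/1.76 = 166 < K2 = 348; K2/α21 = 348/1.5 = 232 < K1 = 293.
Since both are reversed, neither can invade when rare; the interior point is a saddle.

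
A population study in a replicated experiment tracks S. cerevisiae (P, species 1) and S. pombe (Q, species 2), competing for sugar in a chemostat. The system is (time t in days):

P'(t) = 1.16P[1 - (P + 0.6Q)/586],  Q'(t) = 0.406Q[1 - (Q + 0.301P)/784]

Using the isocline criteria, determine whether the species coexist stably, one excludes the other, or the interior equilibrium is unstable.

stable coexistence

Compare the nullcline intercepts: K1/α12 = 586/0.6 = 977 > K2 = 784; K2/α21 = 784/0.301 = 2600 > K1 = 586.
Since both inequalities hold, each species can invade when rare, so the interior equilibrium is stable.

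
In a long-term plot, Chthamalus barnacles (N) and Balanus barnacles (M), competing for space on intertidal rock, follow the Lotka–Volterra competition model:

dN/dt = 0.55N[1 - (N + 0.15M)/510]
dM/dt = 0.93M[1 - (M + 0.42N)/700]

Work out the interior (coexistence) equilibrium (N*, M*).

Setting both brackets to zero gives the nullclines N + 0.15M = 510 and 0.42N + M = 700.
Substituting M = 700 - 0.42N into the first: N(1 - 0.15·0.42) = 510 - 0.15·700.
So N* = 405/0.937 = 432, and then M* = 700 - 0.42·432 = 518.

N* ≈ 432, M* ≈ 518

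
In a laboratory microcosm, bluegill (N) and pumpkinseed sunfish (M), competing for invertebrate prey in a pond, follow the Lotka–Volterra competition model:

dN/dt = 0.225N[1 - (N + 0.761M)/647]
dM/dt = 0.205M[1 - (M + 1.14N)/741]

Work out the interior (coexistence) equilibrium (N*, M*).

Setting both brackets to zero gives the nullclines N + 0.761M = 647 and 1.14N + M = 741.
Substituting M = 741 - 1.14N into the first: N(1 - 0.761·1.14) = 647 - 0.761·741.
So N* = 83.1/0.132 = 627, and then M* = 741 - 1.14·627 = 25.8.

N* ≈ 627, M* ≈ 25.8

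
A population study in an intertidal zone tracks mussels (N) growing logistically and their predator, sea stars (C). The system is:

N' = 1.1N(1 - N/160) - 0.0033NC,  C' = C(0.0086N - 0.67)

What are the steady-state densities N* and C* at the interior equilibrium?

From dC/dt = 0 with C > 0: 0.0086N* = 0.67, so N* = 77.9.
Substitute into dN/dt = 0: 1.1(1 - 77.9/160) = 0.0033C*.
The bracket is 0.513, giving C* = 0.564/0.0033 = 171.

N* ≈ 77.9, C* ≈ 171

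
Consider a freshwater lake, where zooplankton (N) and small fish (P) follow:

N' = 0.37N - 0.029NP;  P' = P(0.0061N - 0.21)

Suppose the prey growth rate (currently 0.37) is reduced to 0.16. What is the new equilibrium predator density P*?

P* ≈ 5.52

At the interior fixed point, setting dN/dt = 0 with N > 0 fixes P* = (prey growth rate)/(NP coefficient) — independent of the other coefficients.
With the change, P* = 0.16/0.029 = 5.52; it falls from 12.8.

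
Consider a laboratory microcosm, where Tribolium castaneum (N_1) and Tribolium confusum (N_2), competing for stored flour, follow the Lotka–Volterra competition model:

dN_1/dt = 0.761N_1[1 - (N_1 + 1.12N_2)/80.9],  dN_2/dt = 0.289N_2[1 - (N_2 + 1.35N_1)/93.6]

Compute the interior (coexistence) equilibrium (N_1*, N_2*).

Setting both brackets to zero gives the nullclines N_1 + 1.12N_2 = 80.9 and 1.35N_1 + N_2 = 93.6.
Substituting N_2 = 93.6 - 1.35N_1 into the first: N_1(1 - 1.12·1.35) = 80.9 - 1.12·93.6.
So N_1* = -23.9/-0.512 = 46.7, and then N_2* = 93.6 - 1.35·46.7 = 30.5.

N_1* ≈ 46.7, N_2* ≈ 30.5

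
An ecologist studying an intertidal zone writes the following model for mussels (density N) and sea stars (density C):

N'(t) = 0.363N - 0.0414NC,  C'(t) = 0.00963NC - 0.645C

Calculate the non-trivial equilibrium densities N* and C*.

Set dC/dt = 0 with C > 0: 0.00963N - 0.645 = 0, so N* = 0.645/0.00963 = 67.
Set dN/dt = 0 with N > 0: 0.363 - 0.0414C = 0, so C* = 0.363/0.0414 = 8.77.

N* ≈ 67, C* ≈ 8.77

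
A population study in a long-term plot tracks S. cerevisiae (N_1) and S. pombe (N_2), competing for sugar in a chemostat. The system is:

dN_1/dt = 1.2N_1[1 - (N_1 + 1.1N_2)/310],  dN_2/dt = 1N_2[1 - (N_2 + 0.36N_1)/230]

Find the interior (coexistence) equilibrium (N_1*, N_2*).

Setting both brackets to zero gives the nullclines N_1 + 1.1N_2 = 310 and 0.36N_1 + N_2 = 230.
Substituting N_2 = 230 - 0.36N_1 into the first: N_1(1 - 1.1·0.36) = 310 - 1.1·230.
So N_1* = 57/0.604 = 94.4, and then N_2* = 230 - 0.36·94.4 = 196.

N_1* ≈ 94.4, N_2* ≈ 196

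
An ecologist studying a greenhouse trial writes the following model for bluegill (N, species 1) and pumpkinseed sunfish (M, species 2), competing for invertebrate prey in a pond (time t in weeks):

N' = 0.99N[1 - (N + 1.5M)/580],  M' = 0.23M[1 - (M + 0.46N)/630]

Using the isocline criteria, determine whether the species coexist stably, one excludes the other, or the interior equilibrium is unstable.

Compare the nullcline intercepts: K1/α12 = 580/1.5 = 387 < K2 = 630; K2/α21 = 630/0.46 = 1370 > K1 = 580.
Since the inequalities point opposite ways, species 2 can invade but species 1 cannot.

species 2 excludes species 1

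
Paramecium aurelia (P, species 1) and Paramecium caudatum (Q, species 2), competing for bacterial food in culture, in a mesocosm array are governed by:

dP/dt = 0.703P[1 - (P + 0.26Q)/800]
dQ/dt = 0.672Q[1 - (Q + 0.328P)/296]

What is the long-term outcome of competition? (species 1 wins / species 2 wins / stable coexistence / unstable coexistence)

stable coexistence

Compare the nullcline intercepts: K1/α12 = 800/0.26 = 3080 > K2 = 296; K2/α21 = 296/0.328 = 902 > K1 = 800.
Since both inequalities hold, each species can invade when rare, so the interior equilibrium is stable.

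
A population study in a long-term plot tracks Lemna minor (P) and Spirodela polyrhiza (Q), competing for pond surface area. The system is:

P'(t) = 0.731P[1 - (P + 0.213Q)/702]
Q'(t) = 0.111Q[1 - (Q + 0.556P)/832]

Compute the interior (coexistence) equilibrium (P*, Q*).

Setting both brackets to zero gives the nullclines P + 0.213Q = 702 and 0.556P + Q = 832.
Substituting Q = 832 - 0.556P into the first: P(1 - 0.213·0.556) = 702 - 0.213·832.
So P* = 525/0.882 = 595, and then Q* = 832 - 0.556·595 = 501.

P* ≈ 595, Q* ≈ 501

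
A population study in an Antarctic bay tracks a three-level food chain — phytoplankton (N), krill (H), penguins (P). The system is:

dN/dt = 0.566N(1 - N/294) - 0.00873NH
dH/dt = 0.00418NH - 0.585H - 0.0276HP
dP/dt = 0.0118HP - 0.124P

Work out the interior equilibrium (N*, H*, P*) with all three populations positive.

N* ≈ 246, H* ≈ 10.5, P* ≈ 16.1

From dP/dt = 0: 0.0118H* = 0.124, so H* = 10.5.
From dN/dt = 0: 0.566(1 - N*/294) = 0.00873·10.5, giving N* = 294·(1 - 0.162) = 246.
From dH/dt = 0: 0.00418·246 - 0.585 = 0.0276P*, so P* = 0.445/0.0276 = 16.1.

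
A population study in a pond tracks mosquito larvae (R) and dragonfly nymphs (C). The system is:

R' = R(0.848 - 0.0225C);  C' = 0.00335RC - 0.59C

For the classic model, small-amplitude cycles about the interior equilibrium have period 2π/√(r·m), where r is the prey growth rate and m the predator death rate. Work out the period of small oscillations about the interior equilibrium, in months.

T ≈ 8.88 months

Here r = 0.848 and m = 0.59, so r·m = 0.5.
ω = √0.5 = 0.707 per month, hence T = 2π/ω ≈ 8.88 months.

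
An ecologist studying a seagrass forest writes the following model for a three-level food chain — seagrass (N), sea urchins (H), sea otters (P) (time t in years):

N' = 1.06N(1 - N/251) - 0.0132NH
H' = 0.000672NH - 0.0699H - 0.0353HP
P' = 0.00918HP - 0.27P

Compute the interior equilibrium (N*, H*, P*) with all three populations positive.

From dP/dt = 0: 0.00918H* = 0.27, so H* = 29.4.
From dN/dt = 0: 1.06(1 - N*/251) = 0.0132·29.4, giving N* = 251·(1 - 0.366) = 159.
From dH/dt = 0: 0.000672·159 - 0.0699 = 0.0353P*, so P* = 0.037/0.0353 = 1.05.

N* ≈ 159, H* ≈ 29.4, P* ≈ 1.05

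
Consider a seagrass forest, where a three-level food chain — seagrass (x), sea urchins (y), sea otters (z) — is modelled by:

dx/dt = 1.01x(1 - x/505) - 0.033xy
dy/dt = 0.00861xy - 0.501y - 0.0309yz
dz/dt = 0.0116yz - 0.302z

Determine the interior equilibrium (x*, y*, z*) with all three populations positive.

x* ≈ 75.4, y* ≈ 26, z* ≈ 4.8

From dz/dt = 0: 0.0116y* = 0.302, so y* = 26.
From dx/dt = 0: 1.01(1 - x*/505) = 0.033·26, giving x* = 505·(1 - 0.851) = 75.4.
From dy/dt = 0: 0.00861·75.4 - 0.501 = 0.0309z*, so z* = 0.148/0.0309 = 4.8.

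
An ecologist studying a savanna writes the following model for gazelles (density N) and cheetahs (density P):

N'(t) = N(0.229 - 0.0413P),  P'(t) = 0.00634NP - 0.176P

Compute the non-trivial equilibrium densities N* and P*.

Set dP/dt = 0 with P > 0: 0.00634N - 0.176 = 0, so N* = 0.176/0.00634 = 27.8.
Set dN/dt = 0 with N > 0: 0.229 - 0.0413P = 0, so P* = 0.229/0.0413 = 5.54.

N* ≈ 27.8, P* ≈ 5.54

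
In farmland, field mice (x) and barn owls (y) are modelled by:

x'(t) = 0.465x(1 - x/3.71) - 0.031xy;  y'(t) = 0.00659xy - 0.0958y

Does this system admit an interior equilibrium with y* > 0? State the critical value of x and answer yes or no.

Threshold x = 14.5; K < 14.5, so no, the predator goes extinct.

The predator equation gives dy/dt > 0 only when x > 0.0958/0.00659 = 14.5.
Without the predator, x → K = 3.71. Since 3.71 < 14.5, the predator cannot invade.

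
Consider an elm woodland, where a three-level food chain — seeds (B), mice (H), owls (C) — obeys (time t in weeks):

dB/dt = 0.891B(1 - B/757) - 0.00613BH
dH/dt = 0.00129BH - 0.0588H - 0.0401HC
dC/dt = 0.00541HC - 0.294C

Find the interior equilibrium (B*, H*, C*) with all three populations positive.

B* ≈ 474, H* ≈ 54.3, C* ≈ 13.8

From dC/dt = 0: 0.00541H* = 0.294, so H* = 54.3.
From dB/dt = 0: 0.891(1 - B*/757) = 0.00613·54.3, giving B* = 757·(1 - 0.374) = 474.
From dH/dt = 0: 0.00129·474 - 0.0588 = 0.0401C*, so C* = 0.553/0.0401 = 13.8.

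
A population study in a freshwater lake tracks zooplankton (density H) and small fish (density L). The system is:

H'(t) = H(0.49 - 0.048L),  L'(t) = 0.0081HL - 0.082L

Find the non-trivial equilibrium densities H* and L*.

H* ≈ 10.1, L* ≈ 10.2

Set dL/dt = 0 with L > 0: 0.0081H - 0.082 = 0, so H* = 0.082/0.0081 = 10.1.
Set dH/dt = 0 with H > 0: 0.49 - 0.048L = 0, so L* = 0.49/0.048 = 10.2.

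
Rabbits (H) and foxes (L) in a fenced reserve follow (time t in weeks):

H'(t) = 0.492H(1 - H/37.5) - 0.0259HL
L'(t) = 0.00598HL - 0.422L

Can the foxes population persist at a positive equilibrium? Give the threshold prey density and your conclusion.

Threshold H = 70.6; K < 70.6, so no, the predator goes extinct.

The predator equation gives dL/dt > 0 only when H > 0.422/0.00598 = 70.6.
Without the predator, H → K = 37.5. Since 37.5 < 70.6, the predator cannot invade.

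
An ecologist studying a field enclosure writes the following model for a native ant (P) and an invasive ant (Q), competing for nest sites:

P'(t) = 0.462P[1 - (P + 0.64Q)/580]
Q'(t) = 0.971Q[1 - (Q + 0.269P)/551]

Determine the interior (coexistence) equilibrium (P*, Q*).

P* ≈ 275, Q* ≈ 477

Setting both brackets to zero gives the nullclines P + 0.64Q = 580 and 0.269P + Q = 551.
Substituting Q = 551 - 0.269P into the first: P(1 - 0.64·0.269) = 580 - 0.64·551.
So P* = 227/0.828 = 275, and then Q* = 551 - 0.269·275 = 477.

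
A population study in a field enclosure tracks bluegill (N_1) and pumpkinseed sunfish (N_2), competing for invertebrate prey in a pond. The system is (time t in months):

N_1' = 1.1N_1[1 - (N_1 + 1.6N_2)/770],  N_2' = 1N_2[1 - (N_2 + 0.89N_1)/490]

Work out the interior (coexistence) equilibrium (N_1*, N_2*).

N_1* ≈ 33, N_2* ≈ 461

Setting both brackets to zero gives the nullclines N_1 + 1.6N_2 = 770 and 0.89N_1 + N_2 = 490.
Substituting N_2 = 490 - 0.89N_1 into the first: N_1(1 - 1.6·0.89) = 770 - 1.6·490.
So N_1* = -14/-0.424 = 33, and then N_2* = 490 - 0.89·33 = 461.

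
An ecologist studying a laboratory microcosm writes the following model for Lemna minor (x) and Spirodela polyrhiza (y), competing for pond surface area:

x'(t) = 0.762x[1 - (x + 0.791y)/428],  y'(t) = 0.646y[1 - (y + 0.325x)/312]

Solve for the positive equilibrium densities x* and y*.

x* ≈ 244, y* ≈ 233

Setting both brackets to zero gives the nullclines x + 0.791y = 428 and 0.325x + y = 312.
Substituting y = 312 - 0.325x into the first: x(1 - 0.791·0.325) = 428 - 0.791·312.
So x* = 181/0.743 = 244, and then y* = 312 - 0.325·244 = 233.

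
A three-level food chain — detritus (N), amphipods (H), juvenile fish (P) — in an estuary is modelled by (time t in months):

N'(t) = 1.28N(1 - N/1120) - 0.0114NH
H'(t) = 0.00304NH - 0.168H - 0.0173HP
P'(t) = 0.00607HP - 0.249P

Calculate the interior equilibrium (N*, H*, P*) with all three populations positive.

From dP/dt = 0: 0.00607H* = 0.249, so H* = 41.
From dN/dt = 0: 1.28(1 - N*/1120) = 0.0114·41, giving N* = 1120·(1 - 0.365) = 711.
From dH/dt = 0: 0.00304·711 - 0.168 = 0.0173P*, so P* = 1.99/0.0173 = 115.

N* ≈ 711, H* ≈ 41, P* ≈ 115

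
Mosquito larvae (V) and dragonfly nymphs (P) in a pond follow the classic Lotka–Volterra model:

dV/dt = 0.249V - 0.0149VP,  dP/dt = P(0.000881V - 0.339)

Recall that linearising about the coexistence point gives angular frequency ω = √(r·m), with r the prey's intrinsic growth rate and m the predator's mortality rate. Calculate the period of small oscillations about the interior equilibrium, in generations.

T ≈ 21.6 generations

Here r = 0.249 and m = 0.339, so r·m = 0.0844.
ω = √0.0844 = 0.291 per generation, hence T = 2π/ω ≈ 21.6 generations.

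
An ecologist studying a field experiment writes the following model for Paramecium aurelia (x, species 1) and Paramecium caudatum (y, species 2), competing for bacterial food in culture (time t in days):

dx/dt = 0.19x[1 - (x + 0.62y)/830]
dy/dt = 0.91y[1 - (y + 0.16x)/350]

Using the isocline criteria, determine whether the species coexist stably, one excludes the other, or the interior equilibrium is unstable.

stable coexistence

Compare the nullcline intercepts: K1/α12 = 830/0.62 = 1340 > K2 = 350; K2/α21 = 350/0.16 = 2190 > K1 = 830.
Since both inequalities hold, each species can invade when rare, so the interior equilibrium is stable.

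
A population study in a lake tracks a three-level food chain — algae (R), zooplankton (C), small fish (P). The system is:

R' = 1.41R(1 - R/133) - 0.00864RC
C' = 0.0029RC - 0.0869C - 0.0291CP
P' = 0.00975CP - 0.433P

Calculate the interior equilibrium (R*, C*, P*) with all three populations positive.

R* ≈ 96.8, C* ≈ 44.4, P* ≈ 6.66

From dP/dt = 0: 0.00975C* = 0.433, so C* = 44.4.
From dR/dt = 0: 1.41(1 - R*/133) = 0.00864·44.4, giving R* = 133·(1 - 0.272) = 96.8.
From dC/dt = 0: 0.0029·96.8 - 0.0869 = 0.0291P*, so P* = 0.194/0.0291 = 6.66.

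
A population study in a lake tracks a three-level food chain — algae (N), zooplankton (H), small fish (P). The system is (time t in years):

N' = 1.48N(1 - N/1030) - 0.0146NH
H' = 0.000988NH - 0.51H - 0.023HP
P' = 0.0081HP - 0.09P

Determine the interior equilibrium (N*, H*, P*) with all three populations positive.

From dP/dt = 0: 0.0081H* = 0.09, so H* = 11.1.
From dN/dt = 0: 1.48(1 - N*/1030) = 0.0146·11.1, giving N* = 1030·(1 - 0.11) = 917.
From dH/dt = 0: 0.000988·917 - 0.51 = 0.023P*, so P* = 0.396/0.023 = 17.2.

N* ≈ 917, H* ≈ 11.1, P* ≈ 17.2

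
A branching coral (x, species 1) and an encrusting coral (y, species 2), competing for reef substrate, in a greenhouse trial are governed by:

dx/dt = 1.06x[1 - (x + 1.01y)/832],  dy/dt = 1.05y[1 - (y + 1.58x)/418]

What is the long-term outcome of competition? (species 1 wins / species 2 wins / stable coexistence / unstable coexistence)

Compare the nullcline intercepts: K1/α12 = 832/1.01 = 824 > K2 = 418; K2/α21 = 418/1.58 = 265 < K1 = 832.
Since the inequalities point opposite ways, species 1 can invade but species 2 cannot.

species 1 excludes species 2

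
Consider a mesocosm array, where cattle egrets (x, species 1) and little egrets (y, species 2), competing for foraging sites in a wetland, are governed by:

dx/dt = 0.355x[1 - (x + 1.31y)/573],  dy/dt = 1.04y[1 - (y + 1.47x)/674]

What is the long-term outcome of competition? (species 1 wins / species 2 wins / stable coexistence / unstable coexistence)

unstable coexistence (outcome depends on initial conditions)

Compare the nullcline intercepts: K1/α12 = 573/1.31 = 437 < K2 = 674; K2/α21 = 674/1.47 = 459 < K1 = 573.
Since both are reversed, neither can invade when rare; the interior point is a saddle.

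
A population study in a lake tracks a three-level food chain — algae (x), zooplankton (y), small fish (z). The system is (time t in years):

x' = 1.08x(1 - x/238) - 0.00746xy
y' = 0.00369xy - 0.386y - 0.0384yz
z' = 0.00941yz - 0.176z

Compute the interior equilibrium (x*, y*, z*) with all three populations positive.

From dz/dt = 0: 0.00941y* = 0.176, so y* = 18.7.
From dx/dt = 0: 1.08(1 - x*/238) = 0.00746·18.7, giving x* = 238·(1 - 0.129) = 207.
From dy/dt = 0: 0.00369·207 - 0.386 = 0.0384z*, so z* = 0.379/0.0384 = 9.86.

x* ≈ 207, y* ≈ 18.7, z* ≈ 9.86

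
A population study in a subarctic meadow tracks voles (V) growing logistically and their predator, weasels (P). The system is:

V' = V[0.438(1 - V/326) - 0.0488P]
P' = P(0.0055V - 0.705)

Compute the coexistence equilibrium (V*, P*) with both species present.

V* ≈ 128, P* ≈ 5.45

From dP/dt = 0 with P > 0: 0.0055V* = 0.705, so V* = 128.
Substitute into dV/dt = 0: 0.438(1 - 128/326) = 0.0488P*.
The bracket is 0.607, giving P* = 0.266/0.0488 = 5.45.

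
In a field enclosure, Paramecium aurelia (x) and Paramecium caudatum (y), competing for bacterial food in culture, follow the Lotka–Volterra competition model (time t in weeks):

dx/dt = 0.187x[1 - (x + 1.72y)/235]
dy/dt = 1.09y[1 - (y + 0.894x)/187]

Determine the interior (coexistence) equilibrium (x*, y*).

Setting both brackets to zero gives the nullclines x + 1.72y = 235 and 0.894x + y = 187.
Substituting y = 187 - 0.894x into the first: x(1 - 1.72·0.894) = 235 - 1.72·187.
So x* = -86.6/-0.538 = 161, and then y* = 187 - 0.894·161 = 42.9.

x* ≈ 161, y* ≈ 42.9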